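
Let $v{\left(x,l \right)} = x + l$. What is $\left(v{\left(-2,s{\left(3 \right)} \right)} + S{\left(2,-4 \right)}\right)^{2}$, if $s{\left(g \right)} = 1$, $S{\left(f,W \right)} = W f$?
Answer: $81$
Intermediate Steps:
$v{\left(x,l \right)} = l + x$
$\left(v{\left(-2,s{\left(3 \right)} \right)} + S{\left(2,-4 \right)}\right)^{2} = \left(\left(1 - 2\right) - 8\right)^{2} = \left(-1 - 8\right)^{2} = \left(-9\right)^{2} = 81$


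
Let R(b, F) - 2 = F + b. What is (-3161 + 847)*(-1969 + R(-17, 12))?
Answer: 4563208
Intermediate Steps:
R(b, F) = 2 + F + b (R(b, F) = 2 + (F + b) = 2 + F + b)
(-3161 + 847)*(-1969 + R(-17, 12)) = (-3161 + 847)*(-1969 + (2 + 12 - 17)) = -2314*(-1969 - 3) = -2314*(-1972) = 4563208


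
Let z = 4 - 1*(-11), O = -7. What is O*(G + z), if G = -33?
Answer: 126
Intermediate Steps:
z = 15 (z = 4 + 11 = 15)
O*(G + z) = -7*(-33 + 15) = -7*(-18) = 126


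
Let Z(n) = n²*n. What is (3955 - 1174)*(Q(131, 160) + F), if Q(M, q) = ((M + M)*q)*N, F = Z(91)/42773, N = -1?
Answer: -4984360128009/42773 ≈ -1.1653e+8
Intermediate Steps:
Z(n) = n³
F = 753571/42773 (F = 91³/42773 = 753571*(1/42773) = 753571/42773 ≈ 17.618)
Q(M, q) = -2*M*q (Q(M, q) = ((M + M)*q)*(-1) = ((2*M)*q)*(-1) = (2*M*q)*(-1) = -2*M*q)
(3955 - 1174)*(Q(131, 160) + F) = (3955 - 1174)*(-2*131*160 + 753571/42773) = 2781*(-41920 + 753571/42773) = 2781*(-1792290589/42773) = -4984360128009/42773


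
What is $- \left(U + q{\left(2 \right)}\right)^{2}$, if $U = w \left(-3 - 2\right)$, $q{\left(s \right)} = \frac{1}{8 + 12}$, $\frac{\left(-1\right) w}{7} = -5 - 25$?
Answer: $- \frac{440958001}{400} \approx -1.1024 \cdot 10^{6}$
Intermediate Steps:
$w = 210$ ($w = - 7 \left(-5 - 25\right) = \left(-7\right) \left(-30\right) = 210$)
$q{\left(s \right)} = \frac{1}{20}$
$U = -1050$ ($U = 210 \left(-3 - 2\right) = 210 \left(-5\right) = -1050$)
$- \left(U + q{\left(2 \right)}\right)^{2} = - \left(-1050 + \frac{1}{20}\right)^{2} = - \left(- \frac{20999}{20}\right)^{2} = \left(-1\right) \frac{440958001}{400} = - \frac{440958001}{400}$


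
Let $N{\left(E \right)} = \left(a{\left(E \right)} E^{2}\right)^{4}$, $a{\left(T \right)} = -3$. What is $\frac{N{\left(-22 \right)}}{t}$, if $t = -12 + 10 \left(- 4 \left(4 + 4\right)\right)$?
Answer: $- \frac{1111236439104}{83} \approx -1.3388 \cdot 10^{10}$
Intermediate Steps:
$t = -332$ ($t = -12 + 10 \left(\left(-4\right) 8\right) = -12 + 10 \left(-32\right) = -12 - 320 = -332$)
$N{\left(E \right)} = 81 E^{8}$ ($N{\left(E \right)} = \left(- 3 E^{2}\right)^{4} = 81 E^{8}$)
$\frac{N{\left(-22 \right)}}{t} = \frac{81 \left(-22\right)^{8}}{-332} = 81 \cdot 54875873536 \left(- \frac{1}{332}\right) = 4444945756416 \left(- \frac{1}{332}\right) = - \frac{1111236439104}{83}$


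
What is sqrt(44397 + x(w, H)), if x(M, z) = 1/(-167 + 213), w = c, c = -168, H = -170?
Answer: sqrt(93944098)/46 ≈ 210.71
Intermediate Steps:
w = -168
x(M, z) = 1/46
sqrt(44397 + x(w, H)) = sqrt(44397 + 1/46) = sqrt(2042263/46) = sqrt(93944098)/46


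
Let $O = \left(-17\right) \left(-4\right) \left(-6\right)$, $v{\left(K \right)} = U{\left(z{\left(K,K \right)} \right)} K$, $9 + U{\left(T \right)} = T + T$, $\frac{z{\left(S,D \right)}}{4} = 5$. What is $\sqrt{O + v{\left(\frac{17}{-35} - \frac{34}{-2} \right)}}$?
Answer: $\frac{\sqrt{127330}}{35} \approx 10.195$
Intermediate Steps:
$z{\left(S,D \right)} = 20$ ($z{\left(S,D \right)} = 4 \cdot 5 = 20$)
$U{\left(T \right)} = -9 + 2 T$ ($U{\left(T \right)} = -9 + \left(T + T\right) = -9 + 2 T$)
$v{\left(K \right)} = 31 K$ ($v{\left(K \right)} = \left(-9 + 2 \cdot 20\right) K = \left(-9 + 40\right) K = 31 K$)
$O = -408$ ($O = 68 \left(-6\right) = -408$)
$\sqrt{O + v{\left(\frac{17}{-35} - \frac{34}{-2} \right)}} = \sqrt{-408 + 31 \left(\frac{17}{-35} - \frac{34}{-2}\right)} = \sqrt{-408 + 31 \left(17 \left(- \frac{1}{35}\right) - -17\right)} = \sqrt{-408 + 31 \left(- \frac{17}{35} + 17\right)} = \sqrt{-408 + 31 \cdot \frac{578}{35}} = \sqrt{-408 + \frac{17918}{35}} = \sqrt{\frac{3638}{35}} = \frac{\sqrt{127330}}{35}$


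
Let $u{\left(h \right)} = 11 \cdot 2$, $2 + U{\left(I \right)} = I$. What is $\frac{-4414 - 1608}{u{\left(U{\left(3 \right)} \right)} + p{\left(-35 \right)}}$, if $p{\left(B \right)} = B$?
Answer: $\frac{6022}{13} \approx 463.23$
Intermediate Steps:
$U{\left(I \right)} = -2 + I$
$u{\left(h \right)} = 22$
$\frac{-4414 - 1608}{u{\left(U{\left(3 \right)} \right)} + p{\left(-35 \right)}} = \frac{-4414 - 1608}{22 - 35} = - \frac{6022}{-13} = \left(-6022\right) \left(- \frac{1}{13}\right) = \frac{6022}{13}$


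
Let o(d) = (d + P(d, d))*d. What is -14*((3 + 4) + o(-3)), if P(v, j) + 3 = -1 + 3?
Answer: -266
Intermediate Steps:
P(v, j) = -1 (P(v, j) = -3 + (-1 + 3) = -3 + 2 = -1)
o(d) = d*(-1 + d) (o(d) = (d - 1)*d = (-1 + d)*d = d*(-1 + d))
-14*((3 + 4) + o(-3)) = -14*((3 + 4) - 3*(-1 - 3)) = -14*(7 - 3*(-4)) = -14*(7 + 12) = -14*19 = -266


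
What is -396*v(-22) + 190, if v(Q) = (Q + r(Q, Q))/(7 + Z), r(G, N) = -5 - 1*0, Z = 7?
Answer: 6676/7 ≈ 953.71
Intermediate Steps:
r(G, N) = -5 (r(G, N) = -5 + 0 = -5)
v(Q) = -5/14 + Q/14 (v(Q) = (Q - 5)/(7 + 7) = (-5 + Q)/14 = (-5 + Q)*(1/14) = -5/14 + Q/14)
-396*v(-22) + 190 = -396*(-5/14 + (1/14)*(-22)) + 190 = -396*(-5/14 - 11/7) + 190 = -396*(-27/14) + 190 = 5346/7 + 190 = 6676/7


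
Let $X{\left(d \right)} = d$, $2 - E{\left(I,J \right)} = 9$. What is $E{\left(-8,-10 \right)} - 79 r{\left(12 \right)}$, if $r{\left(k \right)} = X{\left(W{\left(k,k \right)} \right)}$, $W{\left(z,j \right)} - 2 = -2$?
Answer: $-7$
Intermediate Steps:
$E{\left(I,J \right)} = -7$ ($E{\left(I,J \right)} = 2 - 9 = -7$)
$W{\left(z,j \right)} = 0$ ($W{\left(z,j \right)} = 2 - 2 = 0$)
$r{\left(k \right)} = 0$
$E{\left(-8,-10 \right)} - 79 r{\left(12 \right)} = -7 - 0 = -7 + 0 = -7$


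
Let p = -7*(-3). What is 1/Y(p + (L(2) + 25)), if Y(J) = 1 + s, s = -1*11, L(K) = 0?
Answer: -⅒ ≈ -0.10000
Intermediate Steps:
p = 21
s = -11
Y(J) = -10 (Y(J) = 1 - 11 = -10)
1/Y(p + (L(2) + 25)) = 1/(-10) = -⅒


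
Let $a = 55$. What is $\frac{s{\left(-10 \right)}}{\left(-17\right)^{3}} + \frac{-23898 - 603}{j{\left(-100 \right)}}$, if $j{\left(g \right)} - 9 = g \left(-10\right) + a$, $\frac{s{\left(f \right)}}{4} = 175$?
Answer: $- \frac{121118213}{5227432} \approx -23.17$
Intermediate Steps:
$s{\left(f \right)} = 700$ ($s{\left(f \right)} = 4 \cdot 175 = 700$)
$j{\left(g \right)} = 64 - 10 g$ ($j{\left(g \right)} = 9 + \left(g \left(-10\right) + 55\right) = 9 - \left(-55 + 10 g\right) = 64 - 10 g$)
$\frac{s{\left(-10 \right)}}{\left(-17\right)^{3}} + \frac{-23898 - 603}{j{\left(-100 \right)}} = \frac{700}{\left(-17\right)^{3}} + \frac{-23898 - 603}{64 - -1000} = \frac{700}{-4913} - \frac{24501}{64 + 1000} = 700 \left(- \frac{1}{4913}\right) - \frac{24501}{1064} = - \frac{700}{4913} - \frac{24501}{1064} = - \frac{121118213}{5227432}$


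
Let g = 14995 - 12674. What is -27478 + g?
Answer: -25157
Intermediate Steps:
g = 2321
-27478 + g = -27478 + 2321 = -25157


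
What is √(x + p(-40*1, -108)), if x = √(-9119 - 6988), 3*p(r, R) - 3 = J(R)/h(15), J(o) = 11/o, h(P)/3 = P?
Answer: √(72845 + 72900*I*√16107)/270 ≈ 7.9974 + 7.9347*I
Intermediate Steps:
h(P) = 3*P
p(r, R) = 1 + 11/(135*R) (p(r, R) = 1 + ((11/R)/((3*15)))/3 = 1 + ((11/R)/45)/3 = 1 + ((11/R)*(1/45))/3 = 1 + (11/(45*R))/3 = 1 + 11/(135*R))
x = I*√16107 (x = √(-16107) = I*√16107 ≈ 126.91*I)
√(x + p(-40*1, -108)) = √(I*√16107 + (11/135 - 108)/(-108)) = √(I*√16107 - 1/108*(-14569/135)) = √(I*√16107 + 14569/14580) = √(14569/14580 + I*√16107)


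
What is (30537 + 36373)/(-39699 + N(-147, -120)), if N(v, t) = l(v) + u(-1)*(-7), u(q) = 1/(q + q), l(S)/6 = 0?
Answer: -133820/79391 ≈ -1.6856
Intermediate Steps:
l(S) = 0 (l(S) = 6*0 = 0)
u(q) = 1/(2*q)
N(v, t) = 7/2 (N(v, t) = 0 + ((½)/(-1))*(-7) = 0 + ((½)*(-1))*(-7) = 0 - ½*(-7) = 0 + 7/2 = 7/2)
(30537 + 36373)/(-39699 + N(-147, -120)) = (30537 + 36373)/(-39699 + 7/2) = 66910/(-79391/2) = 66910*(-2/79391) = -133820/79391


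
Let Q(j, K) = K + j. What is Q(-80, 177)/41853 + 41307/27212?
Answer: 1731461435/1138903836 ≈ 1.5203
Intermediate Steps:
Q(-80, 177)/41853 + 41307/27212 = (177 - 80)/41853 + 41307/27212 = 97*(1/41853) + 41307*(1/27212) = 97/41853 + 41307/27212 = 1731461435/1138903836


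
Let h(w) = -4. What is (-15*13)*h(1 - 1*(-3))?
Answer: 780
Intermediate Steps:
(-15*13)*h(1 - 1*(-3)) = -15*13*(-4) = -195*(-4) = 780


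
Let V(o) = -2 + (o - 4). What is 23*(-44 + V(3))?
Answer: -1081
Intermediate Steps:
V(o) = -6 + o (V(o) = -2 + (-4 + o) = -6 + o)
23*(-44 + V(3)) = 23*(-44 + (-6 + 3)) = 23*(-44 - 3) = 23*(-47) = -1081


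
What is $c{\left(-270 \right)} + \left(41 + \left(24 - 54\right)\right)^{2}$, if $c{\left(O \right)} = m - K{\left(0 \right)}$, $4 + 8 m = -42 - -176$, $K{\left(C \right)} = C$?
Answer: $\frac{549}{4} \approx 137.25$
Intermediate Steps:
$m = \frac{65}{4}$ ($m = - \frac{1}{2} + \frac{-42 - -176}{8} = - \frac{1}{2} + \frac{-42 + 176}{8} = - \frac{1}{2} + \frac{1}{8} \cdot 134 = - \frac{1}{2} + \frac{67}{4} = \frac{65}{4} \approx 16.25$)
$c{\left(O \right)} = \frac{65}{4}$ ($c{\left(O \right)} = \frac{65}{4} - 0 = \frac{65}{4} + 0 = \frac{65}{4}$)
$c{\left(-270 \right)} + \left(41 + \left(24 - 54\right)\right)^{2} = \frac{65}{4} + \left(41 + \left(24 - 54\right)\right)^{2} = \frac{65}{4} + \left(41 - 30\right)^{2} = \frac{65}{4} + 11^{2} = \frac{65}{4} + 121 = \frac{549}{4}$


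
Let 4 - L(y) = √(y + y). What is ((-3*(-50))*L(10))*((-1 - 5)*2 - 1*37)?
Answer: -29400 + 14700*√5 ≈ 3470.2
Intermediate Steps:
L(y) = 4 - √2*√y (L(y) = 4 - √(y + y) = 4 - √(2*y) = 4 - √2*√y)
((-3*(-50))*L(10))*((-1 - 5)*2 - 1*37) = ((-3*(-50))*(4 - √2*√10))*((-1 - 5)*2 - 1*37) = (150*(4 - 2*√5))*(-6*2 - 37) = (600 - 300*√5)*(-12 - 37) = (600 - 300*√5)*(-49) = -29400 + 14700*√5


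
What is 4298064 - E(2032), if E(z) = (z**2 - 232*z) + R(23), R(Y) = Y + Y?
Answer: 640418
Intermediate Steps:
R(Y) = 2*Y
E(z) = 46 + z**2 - 232*z (E(z) = (z**2 - 232*z) + 2*23 = (z**2 - 232*z) + 46 = 46 + z**2 - 232*z)
4298064 - E(2032) = 4298064 - (46 + 2032**2 - 232*2032) = 4298064 - (46 + 4129024 - 471424) = 4298064 - 1*3657646 = 4298064 - 3657646 = 640418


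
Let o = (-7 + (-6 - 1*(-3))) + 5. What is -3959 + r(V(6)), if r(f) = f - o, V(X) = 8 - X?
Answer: -3952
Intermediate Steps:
o = -5 (o = (-7 + (-6 + 3)) + 5 = (-7 - 3) + 5 = -10 + 5 = -5)
r(f) = 5 + f (r(f) = f - 1*(-5) = f + 5 = 5 + f)
-3959 + r(V(6)) = -3959 + (5 + (8 - 1*6)) = -3959 + (5 + (8 - 6)) = -3959 + (5 + 2) = -3959 + 7 = -3952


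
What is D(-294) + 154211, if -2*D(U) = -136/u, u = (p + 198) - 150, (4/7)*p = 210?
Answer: 128149477/831 ≈ 1.5421e+5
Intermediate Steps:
p = 735/2 (p = (7/4)*210 = 735/2 ≈ 367.50)
u = 831/2 (u = (735/2 + 198) - 150 = 1131/2 - 150 = 831/2 ≈ 415.50)
D(U) = 136/831 (D(U) = -(-68)/831/2 = -(-68)*2/831 = -½*(-272/831) = 136/831)
D(-294) + 154211 = 136/831 + 154211 = 128149477/831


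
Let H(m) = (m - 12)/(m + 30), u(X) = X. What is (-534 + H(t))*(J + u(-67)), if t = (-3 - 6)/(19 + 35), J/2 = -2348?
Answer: 455623817/179 ≈ 2.5454e+6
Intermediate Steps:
J = -4696 (J = 2*(-2348) = -4696)
t = -⅙ (t = -9/54 = -9*1/54 = -⅙ ≈ -0.16667)
H(m) = (-12 + m)/(30 + m)
(-534 + H(t))*(J + u(-67)) = (-534 + (-12 - ⅙)/(30 - ⅙))*(-4696 - 67) = (-534 - 73/6/(179/6))*(-4763) = (-534 + (6/179)*(-73/6))*(-4763) = (-534 - 73/179)*(-4763) = -95659/179*(-4763) = 455623817/179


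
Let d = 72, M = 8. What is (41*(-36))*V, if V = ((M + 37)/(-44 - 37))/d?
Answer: 205/18 ≈ 11.389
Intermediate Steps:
V = -5/648 (V = ((8 + 37)/(-44 - 37))/72 = (45/(-81))*(1/72) = (45*(-1/81))*(1/72) = -5/9*1/72 = -5/648 ≈ -0.0077161)
(41*(-36))*V = (41*(-36))*(-5/648) = -1476*(-5/648) = 205/18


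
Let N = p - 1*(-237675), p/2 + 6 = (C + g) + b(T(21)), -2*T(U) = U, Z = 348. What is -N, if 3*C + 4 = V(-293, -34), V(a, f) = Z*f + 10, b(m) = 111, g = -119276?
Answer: 8551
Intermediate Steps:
T(U) = -U/2
V(a, f) = 10 + 348*f (V(a, f) = 348*f + 10 = 10 + 348*f)
C = -3942 (C = -4/3 + (10 + 348*(-34))/3 = -4/3 + (10 - 11832)/3 = -4/3 + (1/3)*(-11822) = -4/3 - 11822/3 = -3942)
p = -246226 (p = -12 + 2*((-3942 - 119276) + 111) = -12 + 2*(-123218 + 111) = -12 + 2*(-123107) = -12 - 246214 = -246226)
N = -8551 (N = -246226 - 1*(-237675) = -246226 + 237675 = -8551)
-N = -1*(-8551) = 8551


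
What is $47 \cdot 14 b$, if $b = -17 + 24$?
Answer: $4606$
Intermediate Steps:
$b = 7$
$47 \cdot 14 b = 47 \cdot 14 \cdot 7 = 658 \cdot 7 = 4606$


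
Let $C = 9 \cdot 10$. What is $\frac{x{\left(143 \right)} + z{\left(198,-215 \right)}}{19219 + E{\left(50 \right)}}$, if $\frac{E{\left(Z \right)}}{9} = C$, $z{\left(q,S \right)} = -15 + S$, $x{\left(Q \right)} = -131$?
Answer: $- \frac{361}{20029} \approx -0.018024$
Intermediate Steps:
$C = 90$
$E{\left(Z \right)} = 810$ ($E{\left(Z \right)} = 9 \cdot 90 = 810$)
$\frac{x{\left(143 \right)} + z{\left(198,-215 \right)}}{19219 + E{\left(50 \right)}} = \frac{-131 - 230}{19219 + 810} = \frac{-131 - 230}{20029} = \left(-361\right) \frac{1}{20029} = - \frac{361}{20029}$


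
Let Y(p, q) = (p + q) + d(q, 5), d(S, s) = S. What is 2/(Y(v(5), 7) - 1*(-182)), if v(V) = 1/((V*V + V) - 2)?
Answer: 56/5489 ≈ 0.010202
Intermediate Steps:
v(V) = 1/(-2 + V + V**2) (v(V) = 1/((V**2 + V) - 2) = 1/((V + V**2) - 2) = 1/(-2 + V + V**2))
Y(p, q) = p + 2*q (Y(p, q) = (p + q) + q = p + 2*q)
2/(Y(v(5), 7) - 1*(-182)) = 2/((1/(-2 + 5 + 5**2) + 2*7) - 1*(-182)) = 2/((1/(-2 + 5 + 25) + 14) + 182) = 2/((1/28 + 14) + 182) = 2/(393/28 + 182) = 2/(5489/28) = 2*(28/5489) = 56/5489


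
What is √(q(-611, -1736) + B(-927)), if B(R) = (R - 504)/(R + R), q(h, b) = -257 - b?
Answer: √62795598/206 ≈ 38.468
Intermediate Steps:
B(R) = (-504 + R)/(2*R) (B(R) = (-504 + R)/((2*R)) = (-504 + R)*(1/(2*R)) = (-504 + R)/(2*R))
√(q(-611, -1736) + B(-927)) = √((-257 - 1*(-1736)) + (½)*(-504 - 927)/(-927)) = √((-257 + 1736) + (½)*(-1/927)*(-1431)) = √(1479 + 159/206) = √(304833/206) = √62795598/206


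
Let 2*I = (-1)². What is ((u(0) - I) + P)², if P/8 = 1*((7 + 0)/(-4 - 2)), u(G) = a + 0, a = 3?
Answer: 1681/36 ≈ 46.694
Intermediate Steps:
I = ½ (I = (½)*(-1)² = (½)*1 = ½ ≈ 0.50000)
u(G) = 3 (u(G) = 3 + 0 = 3)
P = -28/3 (P = 8*(1*((7 + 0)/(-4 - 2))) = 8*(1*(7/(-6))) = 8*(1*(7*(-⅙))) = 8*(1*(-7/6)) = 8*(-7/6) = -28/3 ≈ -9.3333)
((u(0) - I) + P)² = ((3 - 1*½) - 28/3)² = ((3 - ½) - 28/3)² = (5/2 - 28/3)² = (-41/6)² = 1681/36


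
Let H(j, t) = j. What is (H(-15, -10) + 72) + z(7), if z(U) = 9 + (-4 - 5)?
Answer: 57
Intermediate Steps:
z(U) = 0 (z(U) = 9 - 9 = 0)
(H(-15, -10) + 72) + z(7) = (-15 + 72) + 0 = 57 + 0 = 57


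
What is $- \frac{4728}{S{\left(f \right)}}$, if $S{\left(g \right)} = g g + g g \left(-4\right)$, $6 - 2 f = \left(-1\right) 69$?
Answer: $\frac{6304}{5625} \approx 1.1207$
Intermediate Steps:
$f = \frac{75}{2}$ ($f = 3 - \frac{\left(-1\right) 69}{2} = 3 - - \frac{69}{2} = 3 + \frac{69}{2} = \frac{75}{2} \approx 37.5$)
$S{\left(g \right)} = - 3 g^{2}$ ($S{\left(g \right)} = g^{2} + g^{2} \left(-4\right) = g^{2} - 4 g^{2} = - 3 g^{2}$)
$- \frac{4728}{S{\left(f \right)}} = - \frac{4728}{\left(-3\right) \left(\frac{75}{2}\right)^{2}} = - \frac{4728}{\left(-3\right) \frac{5625}{4}} = - \frac{4728}{- \frac{16875}{4}} = \left(-4728\right) \left(- \frac{4}{16875}\right) = \frac{6304}{5625}$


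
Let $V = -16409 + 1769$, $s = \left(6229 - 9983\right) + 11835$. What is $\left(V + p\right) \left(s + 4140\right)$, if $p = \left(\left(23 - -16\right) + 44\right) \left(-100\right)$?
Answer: $-280349740$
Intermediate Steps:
$s = 8081$ ($s = -3754 + 11835 = 8081$)
$V = -14640$
$p = -8300$ ($p = \left(\left(23 + 16\right) + 44\right) \left(-100\right) = \left(39 + 44\right) \left(-100\right) = 83 \left(-100\right) = -8300$)
$\left(V + p\right) \left(s + 4140\right) = \left(-14640 - 8300\right) \left(8081 + 4140\right) = \left(-22940\right) 12221 = -280349740$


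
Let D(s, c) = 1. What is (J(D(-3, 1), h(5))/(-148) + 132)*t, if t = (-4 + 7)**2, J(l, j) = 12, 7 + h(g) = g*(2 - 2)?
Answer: 43929/37 ≈ 1187.3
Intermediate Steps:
h(g) = -7 (h(g) = -7 + g*(2 - 2) = -7 + g*0 = -7 + 0 = -7)
t = 9 (t = 3**2 = 9)
(J(D(-3, 1), h(5))/(-148) + 132)*t = (12/(-148) + 132)*9 = (12*(-1/148) + 132)*9 = (-3/37 + 132)*9 = (4881/37)*9 = 43929/37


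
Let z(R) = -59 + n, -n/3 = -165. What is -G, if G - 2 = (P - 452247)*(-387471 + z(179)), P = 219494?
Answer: -90083557357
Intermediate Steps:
n = 495 (n = -3*(-165) = 495)
z(R) = 436 (z(R) = -59 + 495 = 436)
G = 90083557357 (G = 2 + (219494 - 452247)*(-387471 + 436) = 2 - 232753*(-387035) = 2 + 90083557355 = 90083557357)
-G = -1*90083557357 = -90083557357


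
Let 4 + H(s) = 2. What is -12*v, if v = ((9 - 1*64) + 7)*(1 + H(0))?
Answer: -576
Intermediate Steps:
H(s) = -2 (H(s) = -4 + 2 = -2)
v = 48 (v = ((9 - 1*64) + 7)*(1 - 2) = ((9 - 64) + 7)*(-1) = (-55 + 7)*(-1) = -48*(-1) = 48)
-12*v = -12*48 = -576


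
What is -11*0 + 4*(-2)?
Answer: -8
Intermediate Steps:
-11*0 + 4*(-2) = 0 - 8 = -8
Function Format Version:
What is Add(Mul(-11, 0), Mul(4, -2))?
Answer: -8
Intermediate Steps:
Add(Mul(-11, 0), Mul(4, -2)) = Add(0, -8) = -8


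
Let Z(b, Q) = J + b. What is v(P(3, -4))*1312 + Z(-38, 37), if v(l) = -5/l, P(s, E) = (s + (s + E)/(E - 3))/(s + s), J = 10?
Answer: -138068/11 ≈ -12552.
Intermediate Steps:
P(s, E) = (s + (E + s)/(-3 + E))/(2*s) (P(s, E) = (s + (E + s)/(-3 + E))/((2*s)) = (s + (E + s)/(-3 + E))*(1/(2*s)) = (s + (E + s)/(-3 + E))/(2*s))
Z(b, Q) = 10 + b
v(P(3, -4))*1312 + Z(-38, 37) = -5*6*(-3 - 4)/(-4 - 2*3 - 4*3)*1312 + (10 - 38) = -5*(-42/(-4 - 6 - 12))*1312 - 28 = -5/((1/2)*(1/3)*(-1/7)*(-22))*1312 - 28 = -5/11/21*1312 - 28 = -5*21/11*1312 - 28 = -105/11*1312 - 28 = -137760/11 - 28 = -138068/11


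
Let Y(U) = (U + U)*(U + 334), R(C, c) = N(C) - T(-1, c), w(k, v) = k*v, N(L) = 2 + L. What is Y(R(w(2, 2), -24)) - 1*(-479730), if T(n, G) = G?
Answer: 501570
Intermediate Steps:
R(C, c) = 2 + C - c (R(C, c) = (2 + C) - c = 2 + C - c)
Y(U) = 2*U*(334 + U) (Y(U) = (2*U)*(334 + U) = 2*U*(334 + U))
Y(R(w(2, 2), -24)) - 1*(-479730) = 2*(2 + 2*2 - 1*(-24))*(334 + (2 + 2*2 - 1*(-24))) - 1*(-479730) = 2*(2 + 4 + 24)*(334 + (2 + 4 + 24)) + 479730 = 2*30*(334 + 30) + 479730 = 2*30*364 + 479730 = 21840 + 479730 = 501570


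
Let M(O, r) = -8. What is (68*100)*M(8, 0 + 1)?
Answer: -54400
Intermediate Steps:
(68*100)*M(8, 0 + 1) = (68*100)*(-8) = 6800*(-8) = -54400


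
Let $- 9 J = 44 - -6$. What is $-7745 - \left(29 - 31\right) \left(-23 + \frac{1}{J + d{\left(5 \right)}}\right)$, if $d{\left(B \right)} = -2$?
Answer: $- \frac{264903}{34} \approx -7791.3$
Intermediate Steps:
$J = - \frac{50}{9}$ ($J = - \frac{44 - -6}{9} = - \frac{44 + 6}{9} = \left(- \frac{1}{9}\right) 50 = - \frac{50}{9} \approx -5.5556$)
$-7745 - \left(29 - 31\right) \left(-23 + \frac{1}{J + d{\left(5 \right)}}\right) = -7745 - \left(29 - 31\right) \left(-23 + \frac{1}{- \frac{50}{9} - 2}\right) = -7745 - \left(29 - 31\right) \left(-23 + \frac{1}{- \frac{68}{9}}\right) = -7745 - - 2 \left(-23 - \frac{9}{68}\right) = -7745 - \left(-2\right) \left(- \frac{1573}{68}\right) = -7745 - \frac{1573}{34} = - \frac{264903}{34}$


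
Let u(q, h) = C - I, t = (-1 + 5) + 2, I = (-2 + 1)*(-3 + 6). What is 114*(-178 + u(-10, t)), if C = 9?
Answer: -18924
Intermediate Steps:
I = -3 (I = -1*3 = -3)
t = 6 (t = 4 + 2 = 6)
u(q, h) = 12 (u(q, h) = 9 - 1*(-3) = 9 + 3 = 12)
114*(-178 + u(-10, t)) = 114*(-178 + 12) = 114*(-166) = -18924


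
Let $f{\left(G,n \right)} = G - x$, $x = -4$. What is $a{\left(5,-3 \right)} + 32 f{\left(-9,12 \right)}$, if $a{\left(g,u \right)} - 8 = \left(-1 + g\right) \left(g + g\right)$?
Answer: $-112$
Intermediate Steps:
$a{\left(g,u \right)} = 8 + 2 g \left(-1 + g\right)$ ($a{\left(g,u \right)} = 8 + \left(-1 + g\right) \left(g + g\right) = 8 + \left(-1 + g\right) 2 g = 8 + 2 g \left(-1 + g\right)$)
$f{\left(G,n \right)} = 4 + G$ ($f{\left(G,n \right)} = G - -4 = G + 4 = 4 + G$)
$a{\left(5,-3 \right)} + 32 f{\left(-9,12 \right)} = \left(8 - 10 + 2 \cdot 5^{2}\right) + 32 \left(4 - 9\right) = \left(8 - 10 + 2 \cdot 25\right) + 32 \left(-5\right) = \left(8 - 10 + 50\right) - 160 = 48 - 160 = -112$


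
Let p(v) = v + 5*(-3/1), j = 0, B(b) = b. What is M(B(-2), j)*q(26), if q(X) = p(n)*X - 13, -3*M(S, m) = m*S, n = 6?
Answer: 0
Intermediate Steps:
M(S, m) = -S*m/3 (M(S, m) = -m*S/3 = -S*m/3)
p(v) = -15 + v (p(v) = v + 5*(-3*1) = v + 5*(-3) = v - 15 = -15 + v)
q(X) = -13 - 9*X (q(X) = (-15 + 6)*X - 13 = -9*X - 13 = -13 - 9*X)
M(B(-2), j)*q(26) = (-⅓*(-2)*0)*(-13 - 9*26) = 0*(-13 - 234) = 0*(-247) = 0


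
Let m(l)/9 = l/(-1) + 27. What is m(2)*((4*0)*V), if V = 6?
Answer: 0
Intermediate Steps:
m(l) = 243 - 9*l (m(l) = 9*(l/(-1) + 27) = 9*(l*(-1) + 27) = 9*(-l + 27) = 9*(27 - l) = 243 - 9*l)
m(2)*((4*0)*V) = (243 - 9*2)*((4*0)*6) = (243 - 18)*(0*6) = 225*0 = 0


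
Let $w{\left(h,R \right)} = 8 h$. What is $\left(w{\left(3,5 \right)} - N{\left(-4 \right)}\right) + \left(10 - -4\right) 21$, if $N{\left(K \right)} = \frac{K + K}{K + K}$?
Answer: $317$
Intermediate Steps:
$N{\left(K \right)} = 1$ ($N{\left(K \right)} = \frac{2 K}{2 K} = 2 K \frac{1}{2 K} = 1$)
$\left(w{\left(3,5 \right)} - N{\left(-4 \right)}\right) + \left(10 - -4\right) 21 = \left(8 \cdot 3 - 1\right) + \left(10 - -4\right) 21 = \left(24 - 1\right) + \left(10 + 4\right) 21 = 23 + 14 \cdot 21 = 23 + 294 = 317$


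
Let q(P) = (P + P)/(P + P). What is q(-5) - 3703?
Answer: -3702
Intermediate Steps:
q(P) = 1 (q(P) = (2*P)/((2*P)) = (2*P)*(1/(2*P)) = 1)
q(-5) - 3703 = 1 - 3703 = -3702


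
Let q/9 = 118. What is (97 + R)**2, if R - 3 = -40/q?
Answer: 2817486400/281961 ≈ 9992.5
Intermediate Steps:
q = 1062 (q = 9*118 = 1062)
R = 1573/531 (R = 3 - 40/1062 = 3 - 40*1/1062 = 3 - 20/531 = 1573/531 ≈ 2.9623)
(97 + R)**2 = (97 + 1573/531)**2 = (53080/531)**2 = 2817486400/281961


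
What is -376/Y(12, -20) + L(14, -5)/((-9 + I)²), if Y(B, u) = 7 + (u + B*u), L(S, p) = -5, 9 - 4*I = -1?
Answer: 58484/42757 ≈ 1.3678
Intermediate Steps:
I = 5/2 (I = 9/4 - ¼*(-1) = 9/4 + ¼ = 5/2 ≈ 2.5000)
Y(B, u) = 7 + u + B*u
-376/Y(12, -20) + L(14, -5)/((-9 + I)²) = -376/(7 - 20 + 12*(-20)) - 5/(-9 + 5/2)² = -376/(7 - 20 - 240) - 5/((-13/2)²) = -376/(-253) - 5/169/4 = -376*(-1/253) - 5*4/169 = 376/253 - 20/169 = 58484/42757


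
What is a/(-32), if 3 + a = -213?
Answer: 27/4 ≈ 6.7500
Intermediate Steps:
a = -216 (a = -3 - 213 = -216)
a/(-32) = -216/(-32) = -216*(-1/32) = 27/4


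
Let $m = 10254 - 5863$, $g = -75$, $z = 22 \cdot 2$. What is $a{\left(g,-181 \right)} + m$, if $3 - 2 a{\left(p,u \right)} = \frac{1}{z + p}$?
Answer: $\frac{136168}{31} \approx 4392.5$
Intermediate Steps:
$z = 44$
$a{\left(p,u \right)} = \frac{3}{2} - \frac{1}{2 \left(44 + p\right)}$
$m = 4391$ ($m = 10254 - 5863 = 4391$)
$a{\left(g,-181 \right)} + m = \frac{131 + 3 \left(-75\right)}{2 \left(44 - 75\right)} + 4391 = \frac{131 - 225}{2 \left(-31\right)} + 4391 = \frac{1}{2} \left(- \frac{1}{31}\right) \left(-94\right) + 4391 = \frac{47}{31} + 4391 = \frac{136168}{31}$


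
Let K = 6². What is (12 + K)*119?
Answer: 5712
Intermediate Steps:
K = 36
(12 + K)*119 = (12 + 36)*119 = 48*119 = 5712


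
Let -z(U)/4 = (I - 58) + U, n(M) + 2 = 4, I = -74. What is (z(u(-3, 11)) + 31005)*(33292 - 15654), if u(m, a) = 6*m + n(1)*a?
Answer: 555896846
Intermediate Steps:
n(M) = 2 (n(M) = -2 + 4 = 2)
u(m, a) = 2*a + 6*m (u(m, a) = 6*m + 2*a = 2*a + 6*m)
z(U) = 528 - 4*U (z(U) = -4*((-74 - 58) + U) = -4*(-132 + U) = 528 - 4*U)
(z(u(-3, 11)) + 31005)*(33292 - 15654) = ((528 - 4*(2*11 + 6*(-3))) + 31005)*(33292 - 15654) = ((528 - 4*(22 - 18)) + 31005)*17638 = ((528 - 4*4) + 31005)*17638 = ((528 - 16) + 31005)*17638 = (512 + 31005)*17638 = 31517*17638 = 555896846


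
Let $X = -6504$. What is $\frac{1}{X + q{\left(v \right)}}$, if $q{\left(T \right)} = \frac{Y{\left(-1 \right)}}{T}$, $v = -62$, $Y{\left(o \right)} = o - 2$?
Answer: $- \frac{62}{403245} \approx -0.00015375$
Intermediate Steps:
$Y{\left(o \right)} = -2 + o$ ($Y{\left(o \right)} = o - 2 = -2 + o$)
$q{\left(T \right)} = - \frac{3}{T}$ ($q{\left(T \right)} = \frac{-2 - 1}{T} = - \frac{3}{T}$)
$\frac{1}{X + q{\left(v \right)}} = \frac{1}{-6504 - \frac{3}{-62}} = \frac{1}{-6504 - - \frac{3}{62}} = \frac{1}{-6504 + \frac{3}{62}} = \frac{1}{- \frac{403245}{62}} = - \frac{62}{403245}$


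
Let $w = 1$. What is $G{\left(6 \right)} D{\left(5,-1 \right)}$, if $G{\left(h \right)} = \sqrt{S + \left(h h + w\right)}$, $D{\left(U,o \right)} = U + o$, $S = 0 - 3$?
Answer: $4 \sqrt{34} \approx 23.324$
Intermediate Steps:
$S = -3$
$G{\left(h \right)} = \sqrt{-2 + h^{2}}$ ($G{\left(h \right)} = \sqrt{-3 + \left(h h + 1\right)} = \sqrt{-3 + \left(h^{2} + 1\right)} = \sqrt{-3 + \left(1 + h^{2}\right)} = \sqrt{-2 + h^{2}}$)
$G{\left(6 \right)} D{\left(5,-1 \right)} = \sqrt{-2 + 6^{2}} \left(5 - 1\right) = \sqrt{-2 + 36} \cdot 4 = \sqrt{34} \cdot 4 = 4 \sqrt{34}$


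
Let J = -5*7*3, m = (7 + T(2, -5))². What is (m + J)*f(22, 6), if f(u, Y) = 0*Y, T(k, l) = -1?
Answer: 0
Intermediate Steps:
f(u, Y) = 0
m = 36 (m = (7 - 1)² = 6² = 36)
J = -105 (J = -35*3 = -105)
(m + J)*f(22, 6) = (36 - 105)*0 = -69*0 = 0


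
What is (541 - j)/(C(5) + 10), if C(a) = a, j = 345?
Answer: 196/15 ≈ 13.067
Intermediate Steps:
(541 - j)/(C(5) + 10) = (541 - 1*345)/(5 + 10) = (541 - 345)/15 = (1/15)*196 = 196/15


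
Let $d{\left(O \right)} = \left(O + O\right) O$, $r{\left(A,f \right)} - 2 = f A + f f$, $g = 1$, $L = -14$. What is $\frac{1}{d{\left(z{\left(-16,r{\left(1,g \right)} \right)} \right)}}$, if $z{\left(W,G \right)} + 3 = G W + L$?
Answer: $\frac{1}{13122} \approx 7.6208 \cdot 10^{-5}$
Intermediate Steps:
$r{\left(A,f \right)} = 2 + f^{2} + A f$ ($r{\left(A,f \right)} = 2 + \left(f A + f f\right) = 2 + \left(A f + f^{2}\right) = 2 + \left(f^{2} + A f\right) = 2 + f^{2} + A f$)
$z{\left(W,G \right)} = -17 + G W$ ($z{\left(W,G \right)} = -3 + \left(G W - 14\right) = -3 + \left(-14 + G W\right) = -17 + G W$)
$d{\left(O \right)} = 2 O^{2}$ ($d{\left(O \right)} = 2 O O = 2 O^{2}$)
$\frac{1}{d{\left(z{\left(-16,r{\left(1,g \right)} \right)} \right)}} = \frac{1}{2 \left(-17 + \left(2 + 1^{2} + 1 \cdot 1\right) \left(-16\right)\right)^{2}} = \frac{1}{2 \left(-17 + \left(2 + 1 + 1\right) \left(-16\right)\right)^{2}} = \frac{1}{2 \left(-17 + 4 \left(-16\right)\right)^{2}} = \frac{1}{2 \left(-17 - 64\right)^{2}} = \frac{1}{2 \left(-81\right)^{2}} = \frac{1}{2 \cdot 6561} = \frac{1}{13122}$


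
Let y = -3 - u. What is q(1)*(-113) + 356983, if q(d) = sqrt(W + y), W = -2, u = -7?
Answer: 356983 - 113*sqrt(2) ≈ 3.5682e+5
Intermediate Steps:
y = 4 (y = -3 - 1*(-7) = -3 + 7 = 4)
q(d) = sqrt(2) (q(d) = sqrt(-2 + 4) = sqrt(2))
q(1)*(-113) + 356983 = sqrt(2)*(-113) + 356983 = -113*sqrt(2) + 356983 = 356983 - 113*sqrt(2)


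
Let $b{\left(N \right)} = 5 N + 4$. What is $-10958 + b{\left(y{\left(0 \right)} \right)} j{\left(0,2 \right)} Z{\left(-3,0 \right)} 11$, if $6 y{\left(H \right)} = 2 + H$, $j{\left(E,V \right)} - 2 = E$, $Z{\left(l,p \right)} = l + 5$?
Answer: $- \frac{32126}{3} \approx -10709.0$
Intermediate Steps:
$Z{\left(l,p \right)} = 5 + l$
$j{\left(E,V \right)} = 2 + E$
$y{\left(H \right)} = \frac{1}{3} + \frac{H}{6}$ ($y{\left(H \right)} = \frac{2 + H}{6} = \frac{1}{3} + \frac{H}{6}$)
$b{\left(N \right)} = 4 + 5 N$
$-10958 + b{\left(y{\left(0 \right)} \right)} j{\left(0,2 \right)} Z{\left(-3,0 \right)} 11 = -10958 + \left(4 + 5 \left(\frac{1}{3} + \frac{1}{6} \cdot 0\right)\right) \left(2 + 0\right) \left(5 - 3\right) 11 = -10958 + \left(4 + 5 \left(\frac{1}{3} + 0\right)\right) 2 \cdot 2 \cdot 11 = -10958 + \left(4 + 5 \cdot \frac{1}{3}\right) 2 \cdot 2 \cdot 11 = -10958 + \left(4 + \frac{5}{3}\right) 2 \cdot 2 \cdot 11 = -10958 + \frac{17}{3} \cdot 2 \cdot 2 \cdot 11 = -10958 + \frac{34}{3} \cdot 2 \cdot 11 = -10958 + \frac{68}{3} \cdot 11 = -10958 + \frac{748}{3} = - \frac{32126}{3}$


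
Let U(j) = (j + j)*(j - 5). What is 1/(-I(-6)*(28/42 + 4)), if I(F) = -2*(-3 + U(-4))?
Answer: 1/644 ≈ 0.0015528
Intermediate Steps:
U(j) = 2*j*(-5 + j) (U(j) = (2*j)*(-5 + j) = 2*j*(-5 + j))
I(F) = -138 (I(F) = -2*(-3 + 2*(-4)*(-5 - 4)) = -2*(-3 + 2*(-4)*(-9)) = -2*(-3 + 72) = -2*69 = -138)
1/(-I(-6)*(28/42 + 4)) = 1/(-(-138)*(28/42 + 4)) = 1/(-(-138)*(28*(1/42) + 4)) = 1/(-(-138)*(⅔ + 4)) = 1/(-(-138)*14/3) = 1/(-1*(-644)) = 1/644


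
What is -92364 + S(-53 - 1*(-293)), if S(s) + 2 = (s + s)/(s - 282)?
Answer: -646642/7 ≈ -92377.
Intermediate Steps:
S(s) = -2 + 2*s/(-282 + s) (S(s) = -2 + (s + s)/(s - 282) = -2 + (2*s)/(-282 + s) = -2 + 2*s/(-282 + s))
-92364 + S(-53 - 1*(-293)) = -92364 + 564/(-282 + (-53 - 1*(-293))) = -92364 + 564/(-282 + (-53 + 293)) = -92364 + 564/(-282 + 240) = -92364 + 564/(-42) = -92364 + 564*(-1/42) = -92364 - 94/7 = -646642/7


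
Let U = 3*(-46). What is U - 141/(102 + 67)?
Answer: -23463/169 ≈ -138.83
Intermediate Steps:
U = -138
U - 141/(102 + 67) = -138 - 141/(102 + 67) = -138 - 141/169 = -23463/169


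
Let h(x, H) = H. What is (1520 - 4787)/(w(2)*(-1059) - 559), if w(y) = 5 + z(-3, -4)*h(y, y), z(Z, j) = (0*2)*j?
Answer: 3267/5854 ≈ 0.55808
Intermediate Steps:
z(Z, j) = 0 (z(Z, j) = 0*j = 0)
w(y) = 5 (w(y) = 5 + 0*y = 5 + 0 = 5)
(1520 - 4787)/(w(2)*(-1059) - 559) = (1520 - 4787)/(5*(-1059) - 559) = -3267/(-5295 - 559) = -3267/(-5854) = -3267*(-1/5854) = 3267/5854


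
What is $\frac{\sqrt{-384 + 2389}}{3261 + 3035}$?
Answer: $\frac{\sqrt{2005}}{6296} \approx 0.007112$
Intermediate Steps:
$\frac{\sqrt{-384 + 2389}}{3261 + 3035} = \frac{\sqrt{2005}}{6296}$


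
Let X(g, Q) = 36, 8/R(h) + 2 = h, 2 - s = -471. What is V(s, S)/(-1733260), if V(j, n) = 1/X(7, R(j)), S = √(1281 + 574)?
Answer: -1/62397360 ≈ -1.6026e-8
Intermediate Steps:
s = 473 (s = 2 - 1*(-471) = 2 + 471 = 473)
R(h) = 8/(-2 + h)
S = √1855 ≈ 43.070
V(j, n) = 1/36
V(s, S)/(-1733260) = (1/36)/(-1733260) = (1/36)*(-1/1733260) = -1/62397360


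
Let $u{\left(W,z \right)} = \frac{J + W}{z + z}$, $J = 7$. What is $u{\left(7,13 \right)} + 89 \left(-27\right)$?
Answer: $- \frac{31232}{13} \approx -2402.5$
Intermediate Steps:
$u{\left(W,z \right)} = \frac{7 + W}{2 z}$ ($u{\left(W,z \right)} = \frac{7 + W}{z + z} = \frac{7 + W}{2 z}$)
$u{\left(7,13 \right)} + 89 \left(-27\right) = \frac{7 + 7}{2 \cdot 13} + 89 \left(-27\right) = \frac{1}{2} \cdot \frac{1}{13} \cdot 14 - 2403 = \frac{7}{13} - 2403 = - \frac{31232}{13}$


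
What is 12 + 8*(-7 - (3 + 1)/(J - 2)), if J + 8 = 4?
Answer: -116/3 ≈ -38.667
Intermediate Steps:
J = -4 (J = -8 + 4 = -4)
12 + 8*(-7 - (3 + 1)/(J - 2)) = 12 + 8*(-7 - (3 + 1)/(-4 - 2)) = 12 + 8*(-7 - 4/(-6)) = 12 + 8*(-7 - 4*(-1)/6) = 12 + 8*(-7 - 1*(-⅔)) = 12 + 8*(-7 + ⅔) = 12 + 8*(-19/3) = 12 - 152/3 = -116/3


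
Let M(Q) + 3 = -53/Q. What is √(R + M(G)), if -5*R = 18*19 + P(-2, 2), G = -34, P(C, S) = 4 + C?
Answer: I*√2029970/170 ≈ 8.381*I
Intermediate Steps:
M(Q) = -3 - 53/Q
R = -344/5 (R = -(18*19 + (4 - 2))/5 = -(342 + 2)/5 = -⅕*344 = -344/5 ≈ -68.800)
√(R + M(G)) = √(-344/5 + (-3 - 53/(-34))) = √(-344/5 + (-3 - 53*(-1/34))) = √(-344/5 + (-3 + 53/34)) = √(-344/5 - 49/34) = √(-11941/170) = I*√2029970/170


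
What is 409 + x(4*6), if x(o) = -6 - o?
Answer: 379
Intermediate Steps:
409 + x(4*6) = 409 + (-6 - 4*6) = 409 + (-6 - 1*24) = 409 + (-6 - 24) = 409 - 30 = 379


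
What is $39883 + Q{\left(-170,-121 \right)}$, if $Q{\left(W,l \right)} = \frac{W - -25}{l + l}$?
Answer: $\frac{9651831}{242} \approx 39884.0$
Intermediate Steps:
$Q{\left(W,l \right)} = \frac{25 + W}{2 l}$ ($Q{\left(W,l \right)} = \frac{W + 25}{2 l} = \left(25 + W\right) \frac{1}{2 l} = \frac{25 + W}{2 l}$)
$39883 + Q{\left(-170,-121 \right)} = 39883 + \frac{25 - 170}{2 \left(-121\right)} = 39883 + \frac{1}{2} \left(- \frac{1}{121}\right) \left(-145\right) = 39883 + \frac{145}{242} = \frac{9651831}{242}$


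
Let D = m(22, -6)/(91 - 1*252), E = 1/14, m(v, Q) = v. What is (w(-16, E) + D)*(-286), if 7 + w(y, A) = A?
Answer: 46475/23 ≈ 2020.7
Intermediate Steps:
E = 1/14 ≈ 0.071429
D = -22/161 (D = 22/(91 - 1*252) = 22/(91 - 252) = 22/(-161) = 22*(-1/161) = -22/161 ≈ -0.13665)
w(y, A) = -7 + A
(w(-16, E) + D)*(-286) = ((-7 + 1/14) - 22/161)*(-286) = (-97/14 - 22/161)*(-286) = -325/46*(-286) = 46475/23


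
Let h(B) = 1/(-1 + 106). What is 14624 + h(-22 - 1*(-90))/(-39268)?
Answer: 60296799359/4123140 ≈ 14624.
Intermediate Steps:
h(B) = 1/105
14624 + h(-22 - 1*(-90))/(-39268) = 14624 + (1/105)/(-39268) = 14624 + (1/105)*(-1/39268) = 14624 - 1/4123140 = 60296799359/4123140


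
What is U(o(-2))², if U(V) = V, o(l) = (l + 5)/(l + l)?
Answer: 9/16 ≈ 0.56250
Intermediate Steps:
o(l) = (5 + l)/(2*l) (o(l) = (5 + l)/((2*l)) = (5 + l)*(1/(2*l)) = (5 + l)/(2*l))
U(o(-2))² = ((½)*(5 - 2)/(-2))² = ((½)*(-½)*3)² = (-¾)² = 9/16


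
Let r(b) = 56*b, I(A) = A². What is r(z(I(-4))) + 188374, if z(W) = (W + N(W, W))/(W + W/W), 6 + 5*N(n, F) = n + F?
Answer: 16017726/85 ≈ 1.8844e+5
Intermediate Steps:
N(n, F) = -6/5 + F/5 + n/5 (N(n, F) = -6/5 + (n + F)/5 = -6/5 + (F + n)/5 = -6/5 + (F/5 + n/5) = -6/5 + F/5 + n/5)
z(W) = (-6/5 + 7*W/5)/(1 + W) (z(W) = (W + (-6/5 + W/5 + W/5))/(W + W/W) = (W + (-6/5 + 2*W/5))/(W + 1) = (-6/5 + 7*W/5)/(1 + W))
r(z(I(-4))) + 188374 = 56*((-6 + 7*(-4)²)/(5*(1 + (-4)²))) + 188374 = 56*((-6 + 7*16)/(5*(1 + 16))) + 188374 = 56*((⅕)*(-6 + 112)/17) + 188374 = 56*((⅕)*(1/17)*106) + 188374 = 56*(106/85) + 188374 = 5936/85 + 188374 = 16017726/85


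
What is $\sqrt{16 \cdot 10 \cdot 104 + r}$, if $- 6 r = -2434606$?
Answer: $\frac{\sqrt{3801669}}{3} \approx 649.93$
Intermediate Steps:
$r = \frac{1217303}{3}$ ($r = \left(- \frac{1}{6}\right) \left(-2434606\right) = \frac{1217303}{3} \approx 4.0577 \cdot 10^{5}$)
$\sqrt{16 \cdot 10 \cdot 104 + r} = \sqrt{16 \cdot 10 \cdot 104 + \frac{1217303}{3}} = \sqrt{160 \cdot 104 + \frac{1217303}{3}} = \sqrt{16640 + \frac{1217303}{3}} = \sqrt{\frac{1267223}{3}} = \frac{\sqrt{3801669}}{3}$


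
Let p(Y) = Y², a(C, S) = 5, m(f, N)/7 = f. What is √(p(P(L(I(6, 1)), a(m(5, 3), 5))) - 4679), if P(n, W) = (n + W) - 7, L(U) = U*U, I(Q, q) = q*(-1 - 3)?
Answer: I*√4483 ≈ 66.955*I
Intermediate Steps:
m(f, N) = 7*f
I(Q, q) = -4*q (I(Q, q) = q*(-4) = -4*q)
L(U) = U²
P(n, W) = -7 + W + n (P(n, W) = (W + n) - 7 = -7 + W + n)
√(p(P(L(I(6, 1)), a(m(5, 3), 5))) - 4679) = √((-7 + 5 + (-4*1)²)² - 4679) = √((-7 + 5 + (-4)²)² - 4679) = √((-7 + 5 + 16)² - 4679) = √(14² - 4679) = √(196 - 4679) = √(-4483) = I*√4483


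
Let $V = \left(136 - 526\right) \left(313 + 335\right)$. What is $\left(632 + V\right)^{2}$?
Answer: $63548359744$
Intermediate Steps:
$V = -252720$ ($V = \left(-390\right) 648 = -252720$)
$\left(632 + V\right)^{2} = \left(632 - 252720\right)^{2} = \left(-252088\right)^{2} = 63548359744$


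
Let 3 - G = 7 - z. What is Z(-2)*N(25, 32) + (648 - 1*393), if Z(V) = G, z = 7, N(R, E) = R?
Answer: 330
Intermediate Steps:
G = 3 (G = 3 - (7 - 1*7) = 3 - (7 - 7) = 3 - 1*0 = 3 + 0 = 3)
Z(V) = 3
Z(-2)*N(25, 32) + (648 - 1*393) = 3*25 + (648 - 1*393) = 75 + (648 - 393) = 75 + 255 = 330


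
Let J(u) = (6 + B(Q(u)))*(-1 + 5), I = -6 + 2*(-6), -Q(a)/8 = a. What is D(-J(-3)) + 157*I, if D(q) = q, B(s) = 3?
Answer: -2862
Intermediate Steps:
Q(a) = -8*a
I = -18 (I = -6 - 12 = -18)
J(u) = 36 (J(u) = (6 + 3)*(-1 + 5) = 9*4 = 36)
D(-J(-3)) + 157*I = -1*36 + 157*(-18) = -36 - 2826 = -2862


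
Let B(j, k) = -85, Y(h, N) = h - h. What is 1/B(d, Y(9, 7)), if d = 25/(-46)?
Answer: -1/85 ≈ -0.011765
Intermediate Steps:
Y(h, N) = 0
d = -25/46 (d = 25*(-1/46) = -25/46 ≈ -0.54348)
1/B(d, Y(9, 7)) = 1/(-85) = -1/85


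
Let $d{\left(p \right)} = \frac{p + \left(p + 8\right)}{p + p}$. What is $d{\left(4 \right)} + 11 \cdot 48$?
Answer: $530$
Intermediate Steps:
$d{\left(p \right)} = \frac{8 + 2 p}{2 p}$ ($d{\left(p \right)} = \frac{p + \left(8 + p\right)}{2 p} = \left(8 + 2 p\right) \frac{1}{2 p} = \frac{8 + 2 p}{2 p}$)
$d{\left(4 \right)} + 11 \cdot 48 = \frac{4 + 4}{4} + 11 \cdot 48 = \frac{1}{4} \cdot 8 + 528 = 2 + 528 = 530$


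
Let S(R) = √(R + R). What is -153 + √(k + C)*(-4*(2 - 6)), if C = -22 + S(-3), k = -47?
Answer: -153 + 16*√(-69 + I*√6) ≈ -150.64 + 132.93*I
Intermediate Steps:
S(R) = √2*√R (S(R) = √(2*R) = √2*√R)
C = -22 + I*√6 (C = -22 + √2*√(-3) = -22 + √2*(I*√3) = -22 + I*√6 ≈ -22.0 + 2.4495*I)
-153 + √(k + C)*(-4*(2 - 6)) = -153 + √(-47 + (-22 + I*√6))*(-4*(2 - 6)) = -153 + √(-69 + I*√6)*(-4*(-4)) = -153 + √(-69 + I*√6)*16 = -153 + 16*√(-69 + I*√6)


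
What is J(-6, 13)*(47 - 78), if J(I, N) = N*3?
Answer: -1209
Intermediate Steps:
J(I, N) = 3*N
J(-6, 13)*(47 - 78) = (3*13)*(47 - 78) = 39*(-31) = -1209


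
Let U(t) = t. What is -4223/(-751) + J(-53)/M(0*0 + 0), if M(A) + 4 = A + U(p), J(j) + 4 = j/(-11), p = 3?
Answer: 39694/8261 ≈ 4.8050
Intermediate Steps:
J(j) = -4 - j/11 (J(j) = -4 + j/(-11) = -4 + j*(-1/11) = -4 - j/11)
M(A) = -1 + A (M(A) = -4 + (A + 3) = -4 + (3 + A) = -1 + A)
-4223/(-751) + J(-53)/M(0*0 + 0) = -4223/(-751) + (-4 - 1/11*(-53))/(-1 + (0*0 + 0)) = -4223*(-1/751) + (-4 + 53/11)/(-1 + (0 + 0)) = 4223/751 + 9/(11*(-1 + 0)) = 4223/751 + (9/11)/(-1) = 4223/751 + (9/11)*(-1) = 4223/751 - 9/11 = 39694/8261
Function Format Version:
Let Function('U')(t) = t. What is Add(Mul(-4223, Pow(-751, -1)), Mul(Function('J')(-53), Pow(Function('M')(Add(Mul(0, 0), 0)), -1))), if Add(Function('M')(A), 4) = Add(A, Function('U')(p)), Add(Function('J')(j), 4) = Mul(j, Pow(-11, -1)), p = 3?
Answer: Rational(39694, 8261) ≈ 4.8050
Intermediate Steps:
Function('J')(j) = Add(-4, Mul(Rational(-1, 11), j)) (Function('J')(j) = Add(-4, Mul(j, Pow(-11, -1))) = Add(-4, Mul(j, Rational(-1, 11))) = Add(-4, Mul(Rational(-1, 11), j)))
Function('M')(A) = Add(-1, A) (Function('M')(A) = Add(-4, Add(A, 3)) = Add(-4, Add(3, A)) = Add(-1, A))
Add(Mul(-4223, Pow(-751, -1)), Mul(Function('J')(-53), Pow(Function('M')(Add(Mul(0, 0), 0)), -1))) = Add(Mul(-4223, Pow(-751, -1)), Mul(Add(-4, Mul(Rational(-1, 11), -53)), Pow(Add(-1, Add(Mul(0, 0), 0)), -1))) = Add(Mul(-4223, Rational(-1, 751)), Mul(Add(-4, Rational(53, 11)), Pow(Add(-1, Add(0, 0)), -1))) = Add(Rational(4223, 751), Mul(Rational(9, 11), Pow(Add(-1, 0), -1))) = Add(Rational(4223, 751), Mul(Rational(9, 11), Pow(-1, -1))) = Add(Rational(4223, 751), Mul(Rational(9, 11), -1)) = Add(Rational(4223, 751), Rational(-9, 11)) = Rational(39694, 8261)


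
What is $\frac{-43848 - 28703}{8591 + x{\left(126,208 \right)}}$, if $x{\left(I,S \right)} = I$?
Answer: $- \frac{72551}{8717} \approx -8.3229$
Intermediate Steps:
$\frac{-43848 - 28703}{8591 + x{\left(126,208 \right)}} = \frac{-43848 - 28703}{8591 + 126} = - \frac{72551}{8717}$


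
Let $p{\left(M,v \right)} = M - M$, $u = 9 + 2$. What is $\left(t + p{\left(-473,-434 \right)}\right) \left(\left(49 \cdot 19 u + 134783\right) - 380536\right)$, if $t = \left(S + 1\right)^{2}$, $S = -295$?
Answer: $-20356715232$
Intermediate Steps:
$u = 11$
$p{\left(M,v \right)} = 0$
$t = 86436$ ($t = \left(-295 + 1\right)^{2} = \left(-294\right)^{2} = 86436$)
$\left(t + p{\left(-473,-434 \right)}\right) \left(\left(49 \cdot 19 u + 134783\right) - 380536\right) = \left(86436 + 0\right) \left(\left(49 \cdot 19 \cdot 11 + 134783\right) - 380536\right) = 86436 \left(\left(931 \cdot 11 + 134783\right) - 380536\right) = 86436 \left(\left(10241 + 134783\right) - 380536\right) = 86436 \left(145024 - 380536\right) = 86436 \left(-235512\right) = -20356715232$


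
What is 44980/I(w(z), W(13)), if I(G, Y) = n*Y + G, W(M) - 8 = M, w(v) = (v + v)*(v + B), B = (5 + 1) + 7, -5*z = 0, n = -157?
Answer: -44980/3297 ≈ -13.643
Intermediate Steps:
z = 0 (z = -1/5*0 = 0)
B = 13 (B = 6 + 7 = 13)
w(v) = 2*v*(13 + v) (w(v) = (v + v)*(v + 13) = (2*v)*(13 + v) = 2*v*(13 + v))
W(M) = 8 + M
I(G, Y) = G - 157*Y (I(G, Y) = -157*Y + G = G - 157*Y)
44980/I(w(z), W(13)) = 44980/(2*0*(13 + 0) - 157*(8 + 13)) = 44980/(2*0*13 - 157*21) = 44980/(0 - 3297) = 44980/(-3297) = 44980*(-1/3297) = -44980/3297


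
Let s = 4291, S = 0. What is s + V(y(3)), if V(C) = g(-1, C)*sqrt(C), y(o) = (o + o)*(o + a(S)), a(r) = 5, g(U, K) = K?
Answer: 4291 + 192*sqrt(3) ≈ 4623.6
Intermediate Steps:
y(o) = 2*o*(5 + o) (y(o) = (o + o)*(o + 5) = (2*o)*(5 + o) = 2*o*(5 + o))
V(C) = C**(3/2) (V(C) = C*sqrt(C) = C**(3/2))
s + V(y(3)) = 4291 + (2*3*(5 + 3))**(3/2) = 4291 + (2*3*8)**(3/2) = 4291 + 48**(3/2) = 4291 + 192*sqrt(3)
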